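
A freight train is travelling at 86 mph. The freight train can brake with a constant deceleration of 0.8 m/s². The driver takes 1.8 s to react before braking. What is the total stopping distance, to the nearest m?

Total stopping distance ≈ 993 m

86 mph × 0.44704 = 38.4454 m/s.
Reaction distance = v·t_r = 38.4454 × 1.8 = 69.202 m.
Braking distance = v²/(2a) = 38.4454² / (2 × 0.800) = 1478.049 / 1.600 = 923.781 m.
Total = 69.202 + 923.781 = 992.983 m.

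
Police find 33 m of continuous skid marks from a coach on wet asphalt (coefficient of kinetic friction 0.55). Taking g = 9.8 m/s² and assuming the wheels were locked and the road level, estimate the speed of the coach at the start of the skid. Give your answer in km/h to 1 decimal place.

Initial speed ≈ 67.9 km/h

Deceleration a = μg = 0.55 × 9.8 = 5.390 m/s².
v = √(2a·d) = √(2 × 5.390 × 33) = √355.740 = 18.8611 m/s.
= 18.8611 × 3.6 = 67.900 km/h.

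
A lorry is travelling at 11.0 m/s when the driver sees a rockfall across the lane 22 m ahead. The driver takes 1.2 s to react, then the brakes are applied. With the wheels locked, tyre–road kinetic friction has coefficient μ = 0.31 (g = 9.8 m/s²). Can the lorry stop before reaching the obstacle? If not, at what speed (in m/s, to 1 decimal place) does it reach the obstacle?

No — it strikes the obstacle at 8.2 m/s

a = μg = 0.31 × 9.8 = 3.038 m/s².
Reaction distance = 11.0000 × 1.2 = 13.200 m.
Braking distance needed to stop: v²/(2a) = 121.000 / 6.076 = 19.914 m, so total needed = 13.200 + 19.914 = 33.114 m > 22 m — it cannot stop.
Distance remaining when braking begins: 22 − 13.200 = 8.800 m.
v² = v₀² − 2a·d = 121.000 − 2 × 3.038 × 8.800 = 67.531 m²/s².
v = √67.531 = 8.218 m/s.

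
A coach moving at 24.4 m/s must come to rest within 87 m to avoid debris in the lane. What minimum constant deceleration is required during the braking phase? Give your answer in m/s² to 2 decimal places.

Required deceleration ≈ 3.42 m/s²

v² = 2a·d ⇒ a = v²/(2d) = 24.4000² / (2 × 87.000) = 595.360 / 174.000 = 3.4216 m/s².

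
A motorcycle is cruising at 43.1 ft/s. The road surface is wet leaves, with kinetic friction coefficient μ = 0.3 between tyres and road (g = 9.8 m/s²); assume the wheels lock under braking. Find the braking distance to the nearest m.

43.1 ft/s × 0.3048 = 13.1369 m/s.
a = μg = 0.3 × 9.8 = 2.940 m/s².
Braking distance = v²/(2a) = 13.1369² / (2 × 2.940) = 172.578 / 5.880 = 29.350 m.

Braking distance ≈ 29 m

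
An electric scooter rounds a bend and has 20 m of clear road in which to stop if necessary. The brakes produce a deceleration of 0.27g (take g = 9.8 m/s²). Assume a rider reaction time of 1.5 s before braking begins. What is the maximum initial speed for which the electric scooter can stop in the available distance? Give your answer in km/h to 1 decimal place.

a = 0.27 × 9.8 = 2.646 m/s².
Stopping distance: v·t_r + v²/(2a) = 20 with t_r = 1.5 s and a = 2.646 m/s².
So v² + 7.938 v − 105.84 = 0.
Positive root: v = −a·t_r + √((a·t_r)² + 2a·d) = −3.969 + √(15.753 + 105.84) = 7.0579 m/s.
7.0579 m/s × 3.6 = 25.408 km/h.

Maximum speed ≈ 25.4 km/h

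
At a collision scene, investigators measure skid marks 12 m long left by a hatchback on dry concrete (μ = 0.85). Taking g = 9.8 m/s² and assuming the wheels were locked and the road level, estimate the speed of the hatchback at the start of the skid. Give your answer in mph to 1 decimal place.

Initial speed ≈ 31.6 mph

Deceleration a = μg = 0.85 × 9.8 = 8.330 m/s².
v = √(2a·d) = √(2 × 8.330 × 12) = √199.920 = 14.1393 m/s.
= 14.1393 ÷ 0.44704 = 31.629 mph.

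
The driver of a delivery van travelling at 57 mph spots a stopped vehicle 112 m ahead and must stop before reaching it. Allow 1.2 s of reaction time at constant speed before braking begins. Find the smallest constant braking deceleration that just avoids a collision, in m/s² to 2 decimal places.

Required deceleration ≈ 3.99 m/s²

57 mph × 0.44704 = 25.4813 m/s.
Distance covered during reaction = 25.4813 × 1.2 = 30.578 m.
Distance available for braking: 112 − 30.578 = 81.422 m.
v² = 2a·d ⇒ a = v²/(2d) = 25.4813² / (2 × 81.422) = 649.297 / 162.844 = 3.9872 m/s².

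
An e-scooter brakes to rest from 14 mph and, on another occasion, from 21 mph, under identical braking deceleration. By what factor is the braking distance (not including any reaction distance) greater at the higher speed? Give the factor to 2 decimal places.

Braking distance d = v²/(2a), so with a fixed, d ∝ v².
Factor = (21/14)² = 1.5000² = 2.2500.

Factor ≈ 2.25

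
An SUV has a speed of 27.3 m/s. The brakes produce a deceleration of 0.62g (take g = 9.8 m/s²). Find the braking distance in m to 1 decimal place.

a = 0.62 × 9.8 = 6.076 m/s².
Braking distance = v²/(2a) = 27.3000² / (2 × 6.076) = 745.290 / 12.152 = 61.331 m.

Braking distance ≈ 61.3 m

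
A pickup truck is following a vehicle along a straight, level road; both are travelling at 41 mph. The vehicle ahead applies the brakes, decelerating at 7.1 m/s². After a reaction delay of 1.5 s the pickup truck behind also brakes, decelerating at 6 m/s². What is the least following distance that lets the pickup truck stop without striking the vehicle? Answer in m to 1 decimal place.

Minimum gap ≈ 31.8 m

41 mph × 0.44704 = 18.3286 m/s.
Leader travels v²/(2a_L) = 335.938 / 14.200 = 23.658 m before stopping.
Follower covers v·t_r = 18.3286 × 1.5 = 27.493 m while reacting, then v²/(2a_F) = 335.938 / 12.000 = 27.995 m while braking, for a total of 27.493 + 27.995 = 55.488 m.
Since a_F ≤ a_L and the follower starts braking later, the follower is never slower than the leader, so the closest approach is when both have stopped.
Minimum gap = 55.488 − 23.658 = 31.830 m.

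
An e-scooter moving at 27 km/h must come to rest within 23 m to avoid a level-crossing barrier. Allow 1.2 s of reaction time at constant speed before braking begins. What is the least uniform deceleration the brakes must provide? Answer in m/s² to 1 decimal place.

Required deceleration ≈ 2.0 m/s²

27 km/h ÷ 3.6 = 7.5000 m/s.
Distance covered during reaction = 7.5000 × 1.2 = 9.000 m.
Distance available for braking: 23 − 9.000 = 14.000 m.
v² = 2a·d ⇒ a = v²/(2d) = 7.5000² / (2 × 14.000) = 56.250 / 28.000 = 2.0089 m/s².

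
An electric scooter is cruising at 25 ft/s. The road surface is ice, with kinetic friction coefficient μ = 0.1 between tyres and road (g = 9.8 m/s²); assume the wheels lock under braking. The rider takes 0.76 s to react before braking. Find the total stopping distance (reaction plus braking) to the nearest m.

25 ft/s × 0.3048 = 7.6200 m/s.
a = μg = 0.1 × 9.8 = 0.980 m/s².
Reaction distance = v·t_r = 7.6200 × 0.76 = 5.791 m.
Braking distance = v²/(2a) = 7.6200² / (2 × 0.980) = 58.064 / 1.960 = 29.624 m.
Total = 5.791 + 29.624 = 35.415 m.

Total stopping distance ≈ 35 m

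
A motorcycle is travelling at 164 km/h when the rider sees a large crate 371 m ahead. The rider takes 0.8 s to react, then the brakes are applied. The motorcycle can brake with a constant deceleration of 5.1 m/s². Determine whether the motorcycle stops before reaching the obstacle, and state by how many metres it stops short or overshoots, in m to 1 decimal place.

164 km/h ÷ 3.6 = 45.5556 m/s.
Reaction distance = 45.5556 × 0.8 = 36.444 m.
Braking distance = v²/(2a) = 2075.313 / 10.200 = 203.462 m.
Total stopping distance = 36.444 + 203.462 = 239.906 m, vs 371 m available — it stops with 371 − 239.906 = 131.094 m to spare.

Yes — it stops 131.1 m short of the obstacle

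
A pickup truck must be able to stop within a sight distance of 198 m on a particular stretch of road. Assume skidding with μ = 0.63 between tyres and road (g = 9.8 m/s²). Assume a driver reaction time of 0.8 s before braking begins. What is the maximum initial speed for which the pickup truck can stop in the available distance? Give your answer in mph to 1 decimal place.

a = μg = 0.63 × 9.8 = 6.174 m/s².
Stopping distance: v·t_r + v²/(2a) = 198 with t_r = 0.8 s and a = 6.174 m/s².
So v² + 9.878 v − 2444.90 = 0.
Positive root: v = −a·t_r + √((a·t_r)² + 2a·d) = −4.939 + √(24.394 + 2444.90) = 44.7530 m/s.
44.7530 m/s ÷ 0.44704 = 100.110 mph.

Maximum speed ≈ 100.1 mph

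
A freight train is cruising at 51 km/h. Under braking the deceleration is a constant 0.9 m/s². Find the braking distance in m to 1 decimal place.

51 km/h ÷ 3.6 = 14.1667 m/s.
Braking distance = v²/(2a) = 14.1667² / (2 × 0.900) = 200.695 / 1.800 = 111.497 m.

Braking distance ≈ 111.5 m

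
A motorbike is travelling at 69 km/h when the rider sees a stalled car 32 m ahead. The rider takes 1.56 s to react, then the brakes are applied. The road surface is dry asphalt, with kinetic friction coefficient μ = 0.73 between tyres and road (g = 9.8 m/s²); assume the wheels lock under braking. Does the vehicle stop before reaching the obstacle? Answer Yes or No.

No

69 km/h ÷ 3.6 = 19.1667 m/s.
a = μg = 0.73 × 9.8 = 7.154 m/s².
Reaction distance = 19.1667 × 1.56 = 29.900 m.
Braking distance = v²/(2a) = 367.362 / 14.308 = 25.675 m.
Total stopping distance = 29.900 + 25.675 = 55.575 m, vs 32 m available — it cannot stop in time and overshoots by 55.575 − 32 = 23.575 m.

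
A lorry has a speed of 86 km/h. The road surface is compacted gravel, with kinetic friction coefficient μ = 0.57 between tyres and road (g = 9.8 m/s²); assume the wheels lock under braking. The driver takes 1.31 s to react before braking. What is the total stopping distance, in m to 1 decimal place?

86 km/h ÷ 3.6 = 23.8889 m/s.
a = μg = 0.57 × 9.8 = 5.586 m/s².
Reaction distance = v·t_r = 23.8889 × 1.31 = 31.294 m.
Braking distance = v²/(2a) = 23.8889² / (2 × 5.586) = 570.680 / 11.172 = 51.081 m.
Total = 31.294 + 51.081 = 82.375 m.

Total stopping distance ≈ 82.4 m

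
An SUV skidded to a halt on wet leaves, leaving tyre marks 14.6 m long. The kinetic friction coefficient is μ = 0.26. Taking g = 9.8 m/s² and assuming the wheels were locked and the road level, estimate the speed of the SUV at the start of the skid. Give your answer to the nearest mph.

Initial speed ≈ 19 mph

Deceleration a = μg = 0.26 × 9.8 = 2.548 m/s².
v = √(2a·d) = √(2 × 2.548 × 14.6) = √74.402 = 8.6257 m/s.
= 8.6257 ÷ 0.44704 = 19.295 mph.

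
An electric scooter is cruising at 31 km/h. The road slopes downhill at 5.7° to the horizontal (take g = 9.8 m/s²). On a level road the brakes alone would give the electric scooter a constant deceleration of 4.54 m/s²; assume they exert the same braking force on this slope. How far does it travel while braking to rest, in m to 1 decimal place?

31 km/h ÷ 3.6 = 8.6111 m/s.
Gravity along the downhill slope reduces the braking deceleration: a_eff = 4.540 − 9.8·sin 5.7° = 4.540 − 0.973 = 3.567 m/s².
Braking distance = v²/(2a) = 8.6111² / (2 × 3.567) = 74.151 / 7.134 = 10.394 m.

Braking distance ≈ 10.4 m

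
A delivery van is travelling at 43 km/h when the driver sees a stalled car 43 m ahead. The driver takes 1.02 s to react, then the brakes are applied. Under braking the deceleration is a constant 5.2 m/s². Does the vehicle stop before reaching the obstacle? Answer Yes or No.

Yes

43 km/h ÷ 3.6 = 11.9444 m/s.
Reaction distance = 11.9444 × 1.02 = 12.183 m.
Braking distance = v²/(2a) = 142.669 / 10.400 = 13.718 m.
Total stopping distance = 12.183 + 13.718 = 25.901 m, vs 43 m available — it stops with 43 − 25.901 = 17.099 m to spare.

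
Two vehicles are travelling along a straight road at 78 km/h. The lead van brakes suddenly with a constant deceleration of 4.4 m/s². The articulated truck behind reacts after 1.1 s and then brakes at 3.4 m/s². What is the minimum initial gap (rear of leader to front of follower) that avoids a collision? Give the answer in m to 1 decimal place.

78 km/h ÷ 3.6 = 21.6667 m/s.
Leader travels v²/(2a_L) = 469.446 / 8.800 = 53.346 m before stopping.
Follower covers v·t_r = 21.6667 × 1.1 = 23.833 m while reacting, then v²/(2a_F) = 469.446 / 6.800 = 69.036 m while braking, for a total of 23.833 + 69.036 = 92.869 m.
Since a_F ≤ a_L and the follower starts braking later, the follower is never slower than the leader, so the closest approach is when both have stopped.
Minimum gap = 92.869 − 53.346 = 39.523 m.

Minimum gap ≈ 39.5 m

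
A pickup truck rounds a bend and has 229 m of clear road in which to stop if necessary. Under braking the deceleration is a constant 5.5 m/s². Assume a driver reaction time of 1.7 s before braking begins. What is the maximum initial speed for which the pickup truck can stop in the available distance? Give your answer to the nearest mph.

Maximum speed ≈ 93 mph

Stopping distance: v·t_r + v²/(2a) = 229 with t_r = 1.7 s and a = 5.500 m/s².
So v² + 18.700 v − 2519.00 = 0.
Positive root: v = −a·t_r + √((a·t_r)² + 2a·d) = −9.350 + √(87.422 + 2519.00) = 41.7031 m/s.
41.7031 m/s ÷ 0.44704 = 93.287 mph.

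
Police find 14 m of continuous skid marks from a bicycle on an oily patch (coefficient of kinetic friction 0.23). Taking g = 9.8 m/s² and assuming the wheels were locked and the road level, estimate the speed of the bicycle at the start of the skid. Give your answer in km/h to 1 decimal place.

Deceleration a = μg = 0.23 × 9.8 = 2.254 m/s².
v = √(2a·d) = √(2 × 2.254 × 14) = √63.112 = 7.9443 m/s.
= 7.9443 × 3.6 = 28.599 km/h.

Initial speed ≈ 28.6 km/h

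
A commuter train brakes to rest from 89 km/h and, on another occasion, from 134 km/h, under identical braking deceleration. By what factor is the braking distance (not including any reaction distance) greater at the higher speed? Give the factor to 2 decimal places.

Factor ≈ 2.27

Braking distance d = v²/(2a), so with a fixed, d ∝ v².
Factor = (134/89)² = 1.5056² = 2.2668.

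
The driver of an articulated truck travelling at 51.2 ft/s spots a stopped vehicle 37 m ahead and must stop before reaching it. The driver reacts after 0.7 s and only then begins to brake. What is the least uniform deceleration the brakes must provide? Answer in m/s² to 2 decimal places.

Required deceleration ≈ 4.67 m/s²

51.2 ft/s × 0.3048 = 15.6058 m/s.
Distance covered during reaction = 15.6058 × 0.7 = 10.924 m.
Distance available for braking: 37 − 10.924 = 26.076 m.
v² = 2a·d ⇒ a = v²/(2d) = 15.6058² / (2 × 26.076) = 243.541 / 52.152 = 4.6698 m/s².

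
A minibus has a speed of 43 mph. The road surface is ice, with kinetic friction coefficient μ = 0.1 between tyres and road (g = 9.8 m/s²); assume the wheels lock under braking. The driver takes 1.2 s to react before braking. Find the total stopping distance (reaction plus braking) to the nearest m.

43 mph × 0.44704 = 19.2227 m/s.
a = μg = 0.1 × 9.8 = 0.980 m/s².
Reaction distance = v·t_r = 19.2227 × 1.2 = 23.067 m.
Braking distance = v²/(2a) = 19.2227² / (2 × 0.980) = 369.512 / 1.960 = 188.527 m.
Total = 23.067 + 188.527 = 211.594 m.

Total stopping distance ≈ 212 m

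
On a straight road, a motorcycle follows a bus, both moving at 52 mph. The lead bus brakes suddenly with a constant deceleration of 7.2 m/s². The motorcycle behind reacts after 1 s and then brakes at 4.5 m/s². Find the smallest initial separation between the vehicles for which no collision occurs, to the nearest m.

Minimum gap ≈ 46 m

52 mph × 0.44704 = 23.2461 m/s.
Leader travels v²/(2a_L) = 540.381 / 14.400 = 37.526 m before stopping.
Follower covers v·t_r = 23.2461 × 1 = 23.246 m while reacting, then v²/(2a_F) = 540.381 / 9.000 = 60.042 m while braking, for a total of 23.246 + 60.042 = 83.288 m.
Since a_F ≤ a_L and the follower starts braking later, the follower is never slower than the leader, so the closest approach is when both have stopped.
Minimum gap = 83.288 − 37.526 = 45.762 m.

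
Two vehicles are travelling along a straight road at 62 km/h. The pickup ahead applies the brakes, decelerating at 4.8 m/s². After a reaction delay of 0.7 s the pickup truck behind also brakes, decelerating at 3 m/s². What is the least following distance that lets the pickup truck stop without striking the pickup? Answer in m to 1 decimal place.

62 km/h ÷ 3.6 = 17.2222 m/s.
Leader travels v²/(2a_L) = 296.604 / 9.600 = 30.896 m before stopping.
Follower covers v·t_r = 17.2222 × 0.7 = 12.056 m while reacting, then v²/(2a_F) = 296.604 / 6.000 = 49.434 m while braking, for a total of 12.056 + 49.434 = 61.490 m.
Since a_F ≤ a_L and the follower starts braking later, the follower is never slower than the leader, so the closest approach is when both have stopped.
Minimum gap = 61.490 − 30.896 = 30.594 m.

Minimum gap ≈ 30.6 m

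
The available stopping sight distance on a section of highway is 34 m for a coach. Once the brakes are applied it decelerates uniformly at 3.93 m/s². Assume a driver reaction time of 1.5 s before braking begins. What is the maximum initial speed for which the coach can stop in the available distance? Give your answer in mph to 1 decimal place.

Stopping distance: v·t_r + v²/(2a) = 34 with t_r = 1.5 s and a = 3.930 m/s².
So v² + 11.790 v − 267.24 = 0.
Positive root: v = −a·t_r + √((a·t_r)² + 2a·d) = −5.895 + √(34.751 + 267.24) = 11.4829 m/s.
11.4829 m/s ÷ 0.44704 = 25.687 mph.

Maximum speed ≈ 25.7 mph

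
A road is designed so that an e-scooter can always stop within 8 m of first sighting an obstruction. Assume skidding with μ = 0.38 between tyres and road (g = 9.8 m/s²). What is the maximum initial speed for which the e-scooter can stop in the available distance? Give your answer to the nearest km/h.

a = μg = 0.38 × 9.8 = 3.724 m/s².
v²/(2a) = d ⇒ v = √(2 × 3.724 × 8) = √59.58 = 7.7188 m/s.
7.7188 m/s × 3.6 = 27.788 km/h.

Maximum speed ≈ 28 km/h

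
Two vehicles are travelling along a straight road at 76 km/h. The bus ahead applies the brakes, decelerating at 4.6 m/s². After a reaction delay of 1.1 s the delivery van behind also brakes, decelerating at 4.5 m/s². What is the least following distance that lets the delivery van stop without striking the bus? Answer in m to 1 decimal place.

Minimum gap ≈ 24.3 m

76 km/h ÷ 3.6 = 21.1111 m/s.
Leader travels v²/(2a_L) = 445.679 / 9.200 = 48.443 m before stopping.
Follower covers v·t_r = 21.1111 × 1.1 = 23.222 m while reacting, then v²/(2a_F) = 445.679 / 9.000 = 49.520 m while braking, for a total of 23.222 + 49.520 = 72.742 m.
Since a_F ≤ a_L and the follower starts braking later, the follower is never slower than the leader, so the closest approach is when both have stopped.
Minimum gap = 72.742 − 48.443 = 24.299 m.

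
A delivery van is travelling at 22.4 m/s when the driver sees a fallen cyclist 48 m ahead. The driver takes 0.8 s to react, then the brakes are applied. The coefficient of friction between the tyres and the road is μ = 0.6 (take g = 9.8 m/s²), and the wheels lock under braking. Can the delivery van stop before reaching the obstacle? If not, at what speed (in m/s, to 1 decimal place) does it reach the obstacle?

No — it strikes the obstacle at 12.2 m/s

a = μg = 0.6 × 9.8 = 5.880 m/s².
Reaction distance = 22.4000 × 0.8 = 17.920 m.
Braking distance needed to stop: v²/(2a) = 501.760 / 11.760 = 42.667 m, so total needed = 17.920 + 42.667 = 60.587 m > 48 m — it cannot stop.
Distance remaining when braking begins: 48 − 17.920 = 30.080 m.
v² = v₀² − 2a·d = 501.760 − 2 × 5.880 × 30.080 = 148.019 m²/s².
v = √148.019 = 12.166 m/s.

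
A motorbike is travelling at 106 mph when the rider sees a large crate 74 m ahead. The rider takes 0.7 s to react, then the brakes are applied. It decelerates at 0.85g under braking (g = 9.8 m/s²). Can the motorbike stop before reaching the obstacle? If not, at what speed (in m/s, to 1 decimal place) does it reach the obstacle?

No — it strikes the obstacle at 39.6 m/s

106 mph × 0.44704 = 47.3862 m/s.
a = 0.85 × 9.8 = 8.330 m/s².
Reaction distance = 47.3862 × 0.7 = 33.170 m.
Braking distance needed to stop: v²/(2a) = 2245.452 / 16.660 = 134.781 m, so total needed = 33.170 + 134.781 = 167.951 m > 74 m — it cannot stop.
Distance remaining when braking begins: 74 − 33.170 = 40.830 m.
v² = v₀² − 2a·d = 2245.452 − 2 × 8.330 × 40.830 = 1565.224 m²/s².
v = √1565.224 = 39.563 m/s.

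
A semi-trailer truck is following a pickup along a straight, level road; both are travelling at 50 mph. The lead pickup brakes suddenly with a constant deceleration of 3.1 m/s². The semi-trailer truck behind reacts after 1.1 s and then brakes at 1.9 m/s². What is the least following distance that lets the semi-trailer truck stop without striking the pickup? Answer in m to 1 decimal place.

50 mph × 0.44704 = 22.3520 m/s.
Leader travels v²/(2a_L) = 499.612 / 6.200 = 80.583 m before stopping.
Follower covers v·t_r = 22.3520 × 1.1 = 24.587 m while reacting, then v²/(2a_F) = 499.612 / 3.800 = 131.477 m while braking, for a total of 24.587 + 131.477 = 156.064 m.
Since a_F ≤ a_L and the follower starts braking later, the follower is never slower than the leader, so the closest approach is when both have stopped.
Minimum gap = 156.064 − 80.583 = 75.481 m.

Minimum gap ≈ 75.5 m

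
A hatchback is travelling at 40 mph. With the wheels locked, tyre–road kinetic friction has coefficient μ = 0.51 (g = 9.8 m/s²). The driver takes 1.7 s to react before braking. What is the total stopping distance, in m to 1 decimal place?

40 mph × 0.44704 = 17.8816 m/s.
a = μg = 0.51 × 9.8 = 4.998 m/s².
Reaction distance = v·t_r = 17.8816 × 1.7 = 30.399 m.
Braking distance = v²/(2a) = 17.8816² / (2 × 4.998) = 319.752 / 9.996 = 31.988 m.
Total = 30.399 + 31.988 = 62.387 m.

Total stopping distance ≈ 62.4 m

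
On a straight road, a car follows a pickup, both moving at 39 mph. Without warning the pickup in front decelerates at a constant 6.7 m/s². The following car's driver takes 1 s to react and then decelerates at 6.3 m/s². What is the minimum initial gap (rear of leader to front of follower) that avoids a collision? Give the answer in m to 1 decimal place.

39 mph × 0.44704 = 17.4346 m/s.
Leader travels v²/(2a_L) = 303.965 / 13.400 = 22.684 m before stopping.
Follower covers v·t_r = 17.4346 × 1 = 17.435 m while reacting, then v²/(2a_F) = 303.965 / 12.600 = 24.124 m while braking, for a total of 17.435 + 24.124 = 41.559 m.
Since a_F ≤ a_L and the follower starts braking later, the follower is never slower than the leader, so the closest approach is when both have stopped.
Minimum gap = 41.559 − 22.684 = 18.875 m.

Minimum gap ≈ 18.9 m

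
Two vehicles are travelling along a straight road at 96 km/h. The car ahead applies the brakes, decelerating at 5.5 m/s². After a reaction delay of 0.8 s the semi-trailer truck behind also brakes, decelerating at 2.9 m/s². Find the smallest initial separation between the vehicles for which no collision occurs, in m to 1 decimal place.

96 km/h ÷ 3.6 = 26.6667 m/s.
Leader travels v²/(2a_L) = 711.113 / 11.000 = 64.647 m before stopping.
Follower covers v·t_r = 26.6667 × 0.8 = 21.333 m while reacting, then v²/(2a_F) = 711.113 / 5.800 = 122.606 m while braking, for a total of 21.333 + 122.606 = 143.939 m.
Since a_F ≤ a_L and the follower starts braking later, the follower is never slower than the leader, so the closest approach is when both have stopped.
Minimum gap = 143.939 − 64.647 = 79.292 m.

Minimum gap ≈ 79.3 m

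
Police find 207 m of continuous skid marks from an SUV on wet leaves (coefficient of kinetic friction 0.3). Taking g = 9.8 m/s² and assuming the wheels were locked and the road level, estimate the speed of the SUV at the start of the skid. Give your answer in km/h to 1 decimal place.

Deceleration a = μg = 0.3 × 9.8 = 2.940 m/s².
v = √(2a·d) = √(2 × 2.940 × 207) = √1217.160 = 34.8878 m/s.
= 34.8878 × 3.6 = 125.596 km/h.

Initial speed ≈ 125.6 km/h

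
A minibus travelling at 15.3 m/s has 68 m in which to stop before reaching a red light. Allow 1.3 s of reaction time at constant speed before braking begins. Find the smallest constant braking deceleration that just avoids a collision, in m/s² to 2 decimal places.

Required deceleration ≈ 2.43 m/s²

Distance covered during reaction = 15.3000 × 1.3 = 19.890 m.
Distance available for braking: 68 − 19.890 = 48.110 m.
v² = 2a·d ⇒ a = v²/(2d) = 15.3000² / (2 × 48.110) = 234.090 / 96.220 = 2.4329 m/s².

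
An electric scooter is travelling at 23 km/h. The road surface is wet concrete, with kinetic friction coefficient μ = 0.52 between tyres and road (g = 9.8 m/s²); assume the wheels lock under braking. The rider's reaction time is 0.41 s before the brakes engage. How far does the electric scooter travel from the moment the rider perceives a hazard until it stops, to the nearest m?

Total stopping distance ≈ 7 m

23 km/h ÷ 3.6 = 6.3889 m/s.
a = μg = 0.52 × 9.8 = 5.096 m/s².
Reaction distance = v·t_r = 6.3889 × 0.41 = 2.619 m.
Braking distance = v²/(2a) = 6.3889² / (2 × 5.096) = 40.818 / 10.192 = 4.005 m.
Total = 2.619 + 4.005 = 6.624 m.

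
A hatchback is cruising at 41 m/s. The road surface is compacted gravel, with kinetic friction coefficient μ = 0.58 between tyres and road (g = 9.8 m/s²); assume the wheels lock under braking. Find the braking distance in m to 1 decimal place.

Braking distance ≈ 147.9 m

a = μg = 0.58 × 9.8 = 5.684 m/s².
Braking distance = v²/(2a) = 41.0000² / (2 × 5.684) = 1681.000 / 11.368 = 147.871 m.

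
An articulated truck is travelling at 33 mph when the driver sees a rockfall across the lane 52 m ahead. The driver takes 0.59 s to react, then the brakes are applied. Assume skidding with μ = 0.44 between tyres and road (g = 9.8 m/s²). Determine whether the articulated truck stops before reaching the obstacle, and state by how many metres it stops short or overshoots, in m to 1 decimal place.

33 mph × 0.44704 = 14.7523 m/s.
a = μg = 0.44 × 9.8 = 4.312 m/s².
Reaction distance = 14.7523 × 0.59 = 8.704 m.
Braking distance = v²/(2a) = 217.630 / 8.624 = 25.235 m.
Total stopping distance = 8.704 + 25.235 = 33.939 m, vs 52 m available — it stops with 52 − 33.939 = 18.061 m to spare.

Yes — it stops 18.1 m short of the obstacle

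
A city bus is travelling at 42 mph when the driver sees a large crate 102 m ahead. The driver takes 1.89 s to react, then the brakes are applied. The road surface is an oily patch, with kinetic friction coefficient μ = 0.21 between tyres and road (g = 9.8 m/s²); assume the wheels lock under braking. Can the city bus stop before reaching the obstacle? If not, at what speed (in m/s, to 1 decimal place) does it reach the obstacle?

No — it strikes the obstacle at 8.9 m/s

42 mph × 0.44704 = 18.7757 m/s.
a = μg = 0.21 × 9.8 = 2.058 m/s².
Reaction distance = 18.7757 × 1.89 = 35.486 m.
Braking distance needed to stop: v²/(2a) = 352.527 / 4.116 = 85.648 m, so total needed = 35.486 + 85.648 = 121.134 m > 102 m — it cannot stop.
Distance remaining when braking begins: 102 − 35.486 = 66.514 m.
v² = v₀² − 2a·d = 352.527 − 2 × 2.058 × 66.514 = 78.755 m²/s².
v = √78.755 = 8.874 m/s.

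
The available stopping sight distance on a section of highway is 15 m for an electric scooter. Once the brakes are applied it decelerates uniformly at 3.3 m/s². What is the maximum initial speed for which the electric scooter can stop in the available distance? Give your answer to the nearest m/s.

v²/(2a) = d ⇒ v = √(2 × 3.300 × 15) = √99.00 = 9.9499 m/s.

Maximum speed ≈ 10 m/s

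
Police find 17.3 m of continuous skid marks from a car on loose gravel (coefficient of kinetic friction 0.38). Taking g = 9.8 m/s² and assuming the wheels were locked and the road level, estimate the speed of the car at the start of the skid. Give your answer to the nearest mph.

Initial speed ≈ 25 mph

Deceleration a = μg = 0.38 × 9.8 = 3.724 m/s².
v = √(2a·d) = √(2 × 3.724 × 17.3) = √128.850 = 11.3512 m/s.
= 11.3512 ÷ 0.44704 = 25.392 mph.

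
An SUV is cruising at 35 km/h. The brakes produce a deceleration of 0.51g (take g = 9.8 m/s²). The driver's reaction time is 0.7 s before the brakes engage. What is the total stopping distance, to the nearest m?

35 km/h ÷ 3.6 = 9.7222 m/s.
a = 0.51 × 9.8 = 4.998 m/s².
Reaction distance = v·t_r = 9.7222 × 0.7 = 6.806 m.
Braking distance = v²/(2a) = 9.7222² / (2 × 4.998) = 94.521 / 9.996 = 9.456 m.
Total = 6.806 + 9.456 = 16.262 m.

Total stopping distance ≈ 16 m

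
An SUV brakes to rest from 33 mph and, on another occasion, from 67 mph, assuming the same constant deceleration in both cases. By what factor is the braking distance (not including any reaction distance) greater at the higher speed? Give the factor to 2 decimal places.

Braking distance d = v²/(2a), so with a fixed, d ∝ v².
Factor = (67/33)² = 2.0303² = 4.1221.

Factor ≈ 4.12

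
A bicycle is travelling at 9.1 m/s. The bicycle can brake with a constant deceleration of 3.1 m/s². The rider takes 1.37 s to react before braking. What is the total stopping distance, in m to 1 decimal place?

Total stopping distance ≈ 25.8 m

Reaction distance = v·t_r = 9.1000 × 1.37 = 12.467 m.
Braking distance = v²/(2a) = 9.1000² / (2 × 3.100) = 82.810 / 6.200 = 13.356 m.
Total = 12.467 + 13.356 = 25.823 m.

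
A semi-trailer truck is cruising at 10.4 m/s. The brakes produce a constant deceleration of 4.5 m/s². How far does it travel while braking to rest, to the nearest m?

Braking distance ≈ 12 m

Braking distance = v²/(2a) = 10.4000² / (2 × 4.500) = 108.160 / 9.000 = 12.018 m.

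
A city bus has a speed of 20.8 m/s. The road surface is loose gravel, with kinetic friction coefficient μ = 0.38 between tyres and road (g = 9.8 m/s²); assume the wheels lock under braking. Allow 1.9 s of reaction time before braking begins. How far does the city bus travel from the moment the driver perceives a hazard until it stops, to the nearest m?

a = μg = 0.38 × 9.8 = 3.724 m/s².
Reaction distance = v·t_r = 20.8000 × 1.9 = 39.520 m.
Braking distance = v²/(2a) = 20.8000² / (2 × 3.724) = 432.640 / 7.448 = 58.088 m.
Total = 39.520 + 58.088 = 97.608 m.

Total stopping distance ≈ 98 m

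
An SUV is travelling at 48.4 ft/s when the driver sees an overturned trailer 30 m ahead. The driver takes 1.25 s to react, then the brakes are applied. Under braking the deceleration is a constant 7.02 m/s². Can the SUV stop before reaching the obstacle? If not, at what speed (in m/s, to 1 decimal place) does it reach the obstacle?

48.4 ft/s × 0.3048 = 14.7523 m/s.
Reaction distance = 14.7523 × 1.25 = 18.440 m.
Braking distance needed to stop: v²/(2a) = 217.630 / 14.040 = 15.501 m, so total needed = 18.440 + 15.501 = 33.941 m > 30 m — it cannot stop.
Distance remaining when braking begins: 30 − 18.440 = 11.560 m.
v² = v₀² − 2a·d = 217.630 − 2 × 7.020 × 11.560 = 55.328 m²/s².
v = √55.328 = 7.438 m/s.

No — it strikes the obstacle at 7.4 m/s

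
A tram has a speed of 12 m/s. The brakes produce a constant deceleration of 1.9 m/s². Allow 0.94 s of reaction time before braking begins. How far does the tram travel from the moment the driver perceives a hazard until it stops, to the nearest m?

Reaction distance = v·t_r = 12.0000 × 0.94 = 11.280 m.
Braking distance = v²/(2a) = 12.0000² / (2 × 1.900) = 144.000 / 3.800 = 37.895 m.
Total = 11.280 + 37.895 = 49.175 m.

Total stopping distance ≈ 49 m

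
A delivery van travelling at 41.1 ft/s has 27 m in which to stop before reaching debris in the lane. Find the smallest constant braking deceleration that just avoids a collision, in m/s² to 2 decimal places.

Required deceleration ≈ 2.91 m/s²

41.1 ft/s × 0.3048 = 12.5273 m/s.
v² = 2a·d ⇒ a = v²/(2d) = 12.5273² / (2 × 27.000) = 156.933 / 54.000 = 2.9062 m/s².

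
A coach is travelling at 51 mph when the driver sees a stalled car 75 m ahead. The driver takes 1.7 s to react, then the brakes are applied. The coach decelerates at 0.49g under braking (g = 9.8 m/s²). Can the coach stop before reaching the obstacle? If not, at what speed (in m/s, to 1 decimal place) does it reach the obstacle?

No — it strikes the obstacle at 13.1 m/s

51 mph × 0.44704 = 22.7990 m/s.
a = 0.49 × 9.8 = 4.802 m/s².
Reaction distance = 22.7990 × 1.7 = 38.758 m.
Braking distance needed to stop: v²/(2a) = 519.794 / 9.604 = 54.123 m, so total needed = 38.758 + 54.123 = 92.881 m > 75 m — it cannot stop.
Distance remaining when braking begins: 75 − 38.758 = 36.242 m.
v² = v₀² − 2a·d = 519.794 − 2 × 4.802 × 36.242 = 171.726 m²/s².
v = √171.726 = 13.104 m/s.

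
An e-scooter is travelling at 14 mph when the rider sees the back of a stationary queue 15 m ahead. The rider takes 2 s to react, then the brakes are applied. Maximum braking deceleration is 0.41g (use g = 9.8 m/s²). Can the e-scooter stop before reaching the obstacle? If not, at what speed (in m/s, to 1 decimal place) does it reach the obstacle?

No — it strikes the obstacle at 4.4 m/s

14 mph × 0.44704 = 6.2586 m/s.
a = 0.41 × 9.8 = 4.018 m/s².
Reaction distance = 6.2586 × 2 = 12.517 m.
Braking distance needed to stop: v²/(2a) = 39.170 / 8.036 = 4.874 m, so total needed = 12.517 + 4.874 = 17.391 m > 15 m — it cannot stop.
Distance remaining when braking begins: 15 − 12.517 = 2.483 m.
v² = v₀² − 2a·d = 39.170 − 2 × 4.018 × 2.483 = 19.217 m²/s².
v = √19.217 = 4.384 m/s.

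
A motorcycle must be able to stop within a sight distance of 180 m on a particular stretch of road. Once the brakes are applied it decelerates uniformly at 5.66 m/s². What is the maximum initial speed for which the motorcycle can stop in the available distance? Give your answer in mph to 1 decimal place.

v²/(2a) = d ⇒ v = √(2 × 5.660 × 180) = √2037.60 = 45.1398 m/s.
45.1398 m/s ÷ 0.44704 = 100.975 mph.

Maximum speed ≈ 101.0 mph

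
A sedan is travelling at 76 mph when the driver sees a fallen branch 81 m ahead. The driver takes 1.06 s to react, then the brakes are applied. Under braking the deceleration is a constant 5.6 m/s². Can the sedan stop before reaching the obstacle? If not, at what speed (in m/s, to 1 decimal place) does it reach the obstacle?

76 mph × 0.44704 = 33.9750 m/s.
Reaction distance = 33.9750 × 1.06 = 36.014 m.
Braking distance needed to stop: v²/(2a) = 1154.301 / 11.200 = 103.063 m, so total needed = 36.014 + 103.063 = 139.077 m > 81 m — it cannot stop.
Distance remaining when braking begins: 81 − 36.014 = 44.986 m.
v² = v₀² − 2a·d = 1154.301 − 2 × 5.600 × 44.986 = 650.458 m²/s².
v = √650.458 = 25.504 m/s.

No — it strikes the obstacle at 25.5 m/s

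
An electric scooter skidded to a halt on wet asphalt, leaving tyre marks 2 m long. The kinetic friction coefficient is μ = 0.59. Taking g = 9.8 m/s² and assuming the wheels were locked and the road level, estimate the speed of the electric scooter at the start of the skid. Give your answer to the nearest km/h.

Deceleration a = μg = 0.59 × 9.8 = 5.782 m/s².
v = √(2a·d) = √(2 × 5.782 × 2) = √23.128 = 4.8092 m/s.
= 4.8092 × 3.6 = 17.313 km/h.

Initial speed ≈ 17 km/h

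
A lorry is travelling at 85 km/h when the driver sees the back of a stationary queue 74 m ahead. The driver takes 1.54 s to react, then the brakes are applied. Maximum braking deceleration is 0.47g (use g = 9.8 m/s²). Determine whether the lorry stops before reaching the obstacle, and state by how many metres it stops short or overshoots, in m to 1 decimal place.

85 km/h ÷ 3.6 = 23.6111 m/s.
a = 0.47 × 9.8 = 4.606 m/s².
Reaction distance = 23.6111 × 1.54 = 36.361 m.
Braking distance = v²/(2a) = 557.484 / 9.212 = 60.517 m.
Total stopping distance = 36.361 + 60.517 = 96.878 m, vs 74 m available — it cannot stop in time and overshoots by 96.878 − 74 = 22.878 m.

No — it overshoots by 22.9 m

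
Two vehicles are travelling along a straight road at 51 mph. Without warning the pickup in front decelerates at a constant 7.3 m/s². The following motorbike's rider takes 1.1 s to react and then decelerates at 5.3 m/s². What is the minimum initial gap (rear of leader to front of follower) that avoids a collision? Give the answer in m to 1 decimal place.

51 mph × 0.44704 = 22.7990 m/s.
Leader travels v²/(2a_L) = 519.794 / 14.600 = 35.602 m before stopping.
Follower covers v·t_r = 22.7990 × 1.1 = 25.079 m while reacting, then v²/(2a_F) = 519.794 / 10.600 = 49.037 m while braking, for a total of 25.079 + 49.037 = 74.116 m.
Since a_F ≤ a_L and the follower starts braking later, the follower is never slower than the leader, so the closest approach is when both have stopped.
Minimum gap = 74.116 − 35.602 = 38.514 m.

Minimum gap ≈ 38.5 m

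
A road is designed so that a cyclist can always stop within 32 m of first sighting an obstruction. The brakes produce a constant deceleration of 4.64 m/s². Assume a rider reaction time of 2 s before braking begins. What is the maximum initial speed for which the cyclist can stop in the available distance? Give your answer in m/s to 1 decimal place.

Stopping distance: v·t_r + v²/(2a) = 32 with t_r = 2 s and a = 4.640 m/s².
So v² + 18.560 v − 296.96 = 0.
Positive root: v = −a·t_r + √((a·t_r)² + 2a·d) = −9.280 + √(86.118 + 296.96) = 10.2924 m/s.

Maximum speed ≈ 10.3 m/s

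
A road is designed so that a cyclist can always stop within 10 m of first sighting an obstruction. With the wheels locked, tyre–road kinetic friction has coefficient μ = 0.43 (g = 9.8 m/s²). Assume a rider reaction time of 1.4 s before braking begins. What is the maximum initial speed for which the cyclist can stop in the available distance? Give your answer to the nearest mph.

Maximum speed ≈ 11 mph

a = μg = 0.43 × 9.8 = 4.214 m/s².
Stopping distance: v·t_r + v²/(2a) = 10 with t_r = 1.4 s and a = 4.214 m/s².
So v² + 11.799 v − 84.28 = 0.
Positive root: v = −a·t_r + √((a·t_r)² + 2a·d) = −5.900 + √(34.810 + 84.28) = 5.0128 m/s.
5.0128 m/s ÷ 0.44704 = 11.213 mph.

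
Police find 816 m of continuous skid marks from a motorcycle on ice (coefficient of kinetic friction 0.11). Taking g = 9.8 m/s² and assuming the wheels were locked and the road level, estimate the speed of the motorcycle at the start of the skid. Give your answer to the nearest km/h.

Initial speed ≈ 151 km/h

Deceleration a = μg = 0.11 × 9.8 = 1.078 m/s².
v = √(2a·d) = √(2 × 1.078 × 816) = √1759.296 = 41.9440 m/s.
= 41.9440 × 3.6 = 150.998 km/h.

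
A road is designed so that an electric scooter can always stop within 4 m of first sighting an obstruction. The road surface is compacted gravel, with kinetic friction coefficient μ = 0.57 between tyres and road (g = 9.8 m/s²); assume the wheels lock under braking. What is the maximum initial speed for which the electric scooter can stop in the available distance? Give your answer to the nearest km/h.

a = μg = 0.57 × 9.8 = 5.586 m/s².
v²/(2a) = d ⇒ v = √(2 × 5.586 × 4) = √44.69 = 6.6851 m/s.
6.6851 m/s × 3.6 = 24.066 km/h.

Maximum speed ≈ 24 km/h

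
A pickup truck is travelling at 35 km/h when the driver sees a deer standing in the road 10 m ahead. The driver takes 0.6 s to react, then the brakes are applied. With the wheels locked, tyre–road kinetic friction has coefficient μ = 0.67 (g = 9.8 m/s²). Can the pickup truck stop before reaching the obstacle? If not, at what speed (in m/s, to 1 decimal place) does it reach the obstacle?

35 km/h ÷ 3.6 = 9.7222 m/s.
a = μg = 0.67 × 9.8 = 6.566 m/s².
Reaction distance = 9.7222 × 0.6 = 5.833 m.
Braking distance needed to stop: v²/(2a) = 94.521 / 13.132 = 7.198 m, so total needed = 5.833 + 7.198 = 13.031 m > 10 m — it cannot stop.
Distance remaining when braking begins: 10 − 5.833 = 4.167 m.
v² = v₀² − 2a·d = 94.521 − 2 × 6.566 × 4.167 = 39.800 m²/s².
v = √39.800 = 6.309 m/s.

No — it strikes the obstacle at 6.3 m/s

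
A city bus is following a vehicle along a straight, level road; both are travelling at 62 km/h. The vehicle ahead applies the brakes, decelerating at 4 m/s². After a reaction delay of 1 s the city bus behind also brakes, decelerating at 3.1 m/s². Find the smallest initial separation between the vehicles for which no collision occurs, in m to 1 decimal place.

62 km/h ÷ 3.6 = 17.2222 m/s.
Leader travels v²/(2a_L) = 296.604 / 8.000 = 37.075 m before stopping.
Follower covers v·t_r = 17.2222 × 1 = 17.222 m while reacting, then v²/(2a_F) = 296.604 / 6.200 = 47.839 m while braking, for a total of 17.222 + 47.839 = 65.061 m.
Since a_F ≤ a_L and the follower starts braking later, the follower is never slower than the leader, so the closest approach is when both have stopped.
Minimum gap = 65.061 − 37.075 = 27.986 m.

Minimum gap ≈ 28.0 m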